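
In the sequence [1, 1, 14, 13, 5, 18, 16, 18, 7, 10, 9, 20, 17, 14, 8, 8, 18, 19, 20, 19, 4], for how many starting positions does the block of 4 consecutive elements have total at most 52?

1 1 14 13 → sum 29  ≤ 52 ✓
1 14 13 5 → sum 33  ≤ 52 ✓
14 13 5 18 → sum 50  ≤ 52 ✓
13 5 18 16 → sum 52  ≤ 52 ✓
5 18 16 18 → sum 57
18 16 18 7 → sum 59
16 18 7 10 → sum 51  ≤ 52 ✓
18 7 10 9 → sum 44  ≤ 52 ✓
7 10 9 20 → sum 46  ≤ 52 ✓
10 9 20 17 → sum 56
9 20 17 14 → sum 60
20 17 14 8 → sum 59
17 14 8 8 → sum 47  ≤ 52 ✓
14 8 8 18 → sum 48  ≤ 52 ✓
8 8 18 19 → sum 53
8 18 19 20 → sum 65
18 19 20 19 → sum 76
19 20 19 4 → sum 62
9 windows satisfy the condition.

9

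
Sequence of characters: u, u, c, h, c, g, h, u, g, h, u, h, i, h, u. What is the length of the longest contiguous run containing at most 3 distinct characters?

[u] 1 distinct, len 1
[u, u] 1 distinct, len 2
[u, u, c] 2 distinct, len 3
[u, u, c, h] 3 distinct, len 4
[u, u, c, h, c] 3 distinct, len 5
[c, h, c, g] 3 distinct, len 4
[c, h, c, g, h] 3 distinct, len 5
[g, h, u] 3 distinct, len 3
[g, h, u, g] 3 distinct, len 4
[g, h, u, g, h] 3 distinct, len 5
[g, h, u, g, h, u] 3 distinct, len 6
[g, h, u, g, h, u, h] 3 distinct, len 7
[h, u, h, i] 3 distinct, len 4
[h, u, h, i, h] 3 distinct, len 5
[h, u, h, i, h, u] 3 distinct, len 6
Longest length with ≤3 distinct: 7.

7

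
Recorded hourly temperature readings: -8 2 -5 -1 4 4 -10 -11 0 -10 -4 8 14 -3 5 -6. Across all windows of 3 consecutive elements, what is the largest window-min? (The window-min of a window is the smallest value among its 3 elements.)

[-8, 2, -5] → min -8
[2, -5, -1] → min -5
[-5, -1, 4] → min -5
[-1, 4, 4] → min -1
[4, 4, -10] → min -10
[4, -10, -11] → min -11
[-10, -11, 0] → min -11
[-11, 0, -10] → min -11
[0, -10, -4] → min -10
[-10, -4, 8] → min -10
[-4, 8, 14] → min -4
[8, 14, -3] → min -3
[14, -3, 5] → min -3
[-3, 5, -6] → min -6
Largest of these is -1.

-1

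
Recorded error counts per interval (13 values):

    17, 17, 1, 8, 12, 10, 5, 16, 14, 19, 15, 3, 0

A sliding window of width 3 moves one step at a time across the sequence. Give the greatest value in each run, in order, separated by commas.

17, 17, 12, 12, 12, 16, 16, 19, 19, 19, 15

[17, 17, 1] → max 17
[17, 1, 8] → max 17
[1, 8, 12] → max 12
[8, 12, 10] → max 12
[12, 10, 5] → max 12
[10, 5, 16] → max 16
[5, 16, 14] → max 16
[16, 14, 19] → max 19
[14, 19, 15] → max 19
[19, 15, 3] → max 19
[15, 3, 0] → max 15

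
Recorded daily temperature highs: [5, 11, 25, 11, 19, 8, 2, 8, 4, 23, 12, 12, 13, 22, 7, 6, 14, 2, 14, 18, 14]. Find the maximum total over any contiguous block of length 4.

5 11 25 11 → sum 52
11 25 11 19 → sum 66
25 11 19 8 → sum 63
11 19 8 2 → sum 40
19 8 2 8 → sum 37
8 2 8 4 → sum 22
2 8 4 23 → sum 37
8 4 23 12 → sum 47
4 23 12 12 → sum 51
23 12 12 13 → sum 60
12 12 13 22 → sum 59
12 13 22 7 → sum 54
13 22 7 6 → sum 48
22 7 6 14 → sum 49
7 6 14 2 → sum 29
6 14 2 14 → sum 36
14 2 14 18 → sum 48
2 14 18 14 → sum 48
Maximum of these is 66.

66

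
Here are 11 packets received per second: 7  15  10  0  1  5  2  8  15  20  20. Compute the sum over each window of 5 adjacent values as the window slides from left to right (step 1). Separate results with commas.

33, 31, 18, 16, 31, 50, 65

(7, 15, 10, 0, 1) → sum 33
(15, 10, 0, 1, 5) → sum 31
(10, 0, 1, 5, 2) → sum 18
(0, 1, 5, 2, 8) → sum 16
(1, 5, 2, 8, 15) → sum 31
(5, 2, 8, 15, 20) → sum 50
(2, 8, 15, 20, 20) → sum 65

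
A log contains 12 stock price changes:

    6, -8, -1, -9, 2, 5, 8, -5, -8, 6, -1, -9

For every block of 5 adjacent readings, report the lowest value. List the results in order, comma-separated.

6 -8 -1 -9 2 → min -9
-8 -1 -9 2 5 → min -9
-1 -9 2 5 8 → min -9
-9 2 5 8 -5 → min -9
2 5 8 -5 -8 → min -8
5 8 -5 -8 6 → min -8
8 -5 -8 6 -1 → min -8
-5 -8 6 -1 -9 → min -9

-9, -9, -9, -9, -8, -8, -8, -9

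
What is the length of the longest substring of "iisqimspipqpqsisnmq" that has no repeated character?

5

add i: [i] len 1
add i (repeat i, move left end past it): [i] len 1
add s: [i, s] len 2
add q: [i, s, q] len 3
add i (repeat i, move left end past it): [s, q, i] len 3
add m: [s, q, i, m] len 4
add s (repeat s, move left end past it): [q, i, m, s] len 4
add p: [q, i, m, s, p] len 5
add i (repeat i, move left end past it): [m, s, p, i] len 4
add p (repeat p, move left end past it): [i, p] len 2
add q: [i, p, q] len 3
add p (repeat p, move left end past it): [q, p] len 2
add q (repeat q, move left end past it): [p, q] len 2
add s: [p, q, s] len 3
add i: [p, q, s, i] len 4
add s (repeat s, move left end past it): [i, s] len 2
add n: [i, s, n] len 3
add m: [i, s, n, m] len 4
add q: [i, s, n, m, q] len 5
Longest all-distinct length: 5.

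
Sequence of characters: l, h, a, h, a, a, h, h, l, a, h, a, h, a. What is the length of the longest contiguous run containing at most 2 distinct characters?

7

[l] 1 distinct, len 1
[l, h] 2 distinct, len 2
[h, a] 2 distinct, len 2
[h, a, h] 2 distinct, len 3
[h, a, h, a] 2 distinct, len 4
[h, a, h, a, a] 2 distinct, len 5
[h, a, h, a, a, h] 2 distinct, len 6
[h, a, h, a, a, h, h] 2 distinct, len 7
[h, h, l] 2 distinct, len 3
[l, a] 2 distinct, len 2
[a, h] 2 distinct, len 2
[a, h, a] 2 distinct, len 3
[a, h, a, h] 2 distinct, len 4
[a, h, a, h, a] 2 distinct, len 5
Longest length with ≤2 distinct: 7.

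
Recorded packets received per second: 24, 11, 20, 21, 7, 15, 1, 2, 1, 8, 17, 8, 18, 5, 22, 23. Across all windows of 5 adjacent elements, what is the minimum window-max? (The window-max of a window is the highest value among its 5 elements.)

(24, 11, 20, 21, 7) → max 24
(11, 20, 21, 7, 15) → max 21
(20, 21, 7, 15, 1) → max 21
(21, 7, 15, 1, 2) → max 21
(7, 15, 1, 2, 1) → max 15
(15, 1, 2, 1, 8) → max 15
(1, 2, 1, 8, 17) → max 17
(2, 1, 8, 17, 8) → max 17
(1, 8, 17, 8, 18) → max 18
(8, 17, 8, 18, 5) → max 18
(17, 8, 18, 5, 22) → max 22
(8, 18, 5, 22, 23) → max 23
Minimum of these is 15.

15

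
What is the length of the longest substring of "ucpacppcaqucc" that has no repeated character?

[u] len 1
[u, c] len 2
[u, c, p] len 3
[u, c, p, a] len 4
[p, a, c] len 3
[a, c, p] len 3
[p] len 1
[p, c] len 2
[p, c, a] len 3
[p, c, a, q] len 4
[p, c, a, q, u] len 5
[a, q, u, c] len 4
[c] len 1
Longest all-distinct length: 5.

5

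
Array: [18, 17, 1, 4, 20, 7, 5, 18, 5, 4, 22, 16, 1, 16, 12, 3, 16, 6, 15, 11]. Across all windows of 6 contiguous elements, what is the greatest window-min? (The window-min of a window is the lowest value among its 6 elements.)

Window mins for each of the 15 positions:
(18, 17, 1, 4, 20, 7) → min 1
(17, 1, 4, 20, 7, 5) → min 1
(1, 4, 20, 7, 5, 18) → min 1
(4, 20, 7, 5, 18, 5) → min 4
(20, 7, 5, 18, 5, 4) → min 4
(7, 5, 18, 5, 4, 22) → min 4
(5, 18, 5, 4, 22, 16) → min 4
(18, 5, 4, 22, 16, 1) → min 1
(5, 4, 22, 16, 1, 16) → min 1
(4, 22, 16, 1, 16, 12) → min 1
(22, 16, 1, 16, 12, 3) → min 1
(16, 1, 16, 12, 3, 16) → min 1
(1, 16, 12, 3, 16, 6) → min 1
(16, 12, 3, 16, 6, 15) → min 3
(12, 3, 16, 6, 15, 11) → min 3
Greatest of these is 4.

4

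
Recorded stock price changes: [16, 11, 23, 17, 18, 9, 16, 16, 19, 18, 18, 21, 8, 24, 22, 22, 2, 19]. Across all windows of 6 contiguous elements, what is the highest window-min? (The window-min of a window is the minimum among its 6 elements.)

16

16 11 23 17 18 9 → min 9
11 23 17 18 9 16 → min 9
23 17 18 9 16 16 → min 9
17 18 9 16 16 19 → min 9
18 9 16 16 19 18 → min 9
9 16 16 19 18 18 → min 9
16 16 19 18 18 21 → min 16
16 19 18 18 21 8 → min 8
19 18 18 21 8 24 → min 8
18 18 21 8 24 22 → min 8
18 21 8 24 22 22 → min 8
21 8 24 22 22 2 → min 2
8 24 22 22 2 19 → min 2
Highest of these is 16.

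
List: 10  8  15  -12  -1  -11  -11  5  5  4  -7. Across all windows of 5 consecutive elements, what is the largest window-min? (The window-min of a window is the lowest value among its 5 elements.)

-11

10 8 15 -12 -1 → min -12
8 15 -12 -1 -11 → min -12
15 -12 -1 -11 -11 → min -12
-12 -1 -11 -11 5 → min -12
-1 -11 -11 5 5 → min -11
-11 -11 5 5 4 → min -11
-11 5 5 4 -7 → min -11
Largest of these is -11.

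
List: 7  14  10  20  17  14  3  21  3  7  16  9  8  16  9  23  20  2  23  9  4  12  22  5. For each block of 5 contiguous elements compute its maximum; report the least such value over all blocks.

Window maxs for each of the 20 positions:
7 14 10 20 17 → max 20
14 10 20 17 14 → max 20
10 20 17 14 3 → max 20
20 17 14 3 21 → max 21
17 14 3 21 3 → max 21
14 3 21 3 7 → max 21
3 21 3 7 16 → max 21
21 3 7 16 9 → max 21
3 7 16 9 8 → max 16
7 16 9 8 16 → max 16
16 9 8 16 9 → max 16
9 8 16 9 23 → max 23
8 16 9 23 20 → max 23
16 9 23 20 2 → max 23
9 23 20 2 23 → max 23
23 20 2 23 9 → max 23
20 2 23 9 4 → max 23
2 23 9 4 12 → max 23
23 9 4 12 22 → max 23
9 4 12 22 5 → max 22
Least of these is 16.

16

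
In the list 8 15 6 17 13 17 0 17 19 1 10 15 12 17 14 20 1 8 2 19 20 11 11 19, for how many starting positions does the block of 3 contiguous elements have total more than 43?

[8, 15, 6] → sum 29
[15, 6, 17] → sum 38
[6, 17, 13] → sum 36
[17, 13, 17] → sum 47  > 43 ✓
[13, 17, 0] → sum 30
[17, 0, 17] → sum 34
[0, 17, 19] → sum 36
[17, 19, 1] → sum 37
[19, 1, 10] → sum 30
[1, 10, 15] → sum 26
[10, 15, 12] → sum 37
[15, 12, 17] → sum 44  > 43 ✓
[12, 17, 14] → sum 43
[17, 14, 20] → sum 51  > 43 ✓
[14, 20, 1] → sum 35
[20, 1, 8] → sum 29
[1, 8, 2] → sum 11
[8, 2, 19] → sum 29
[2, 19, 20] → sum 41
[19, 20, 11] → sum 50  > 43 ✓
[20, 11, 11] → sum 42
[11, 11, 19] → sum 41
4 windows satisfy the condition.

4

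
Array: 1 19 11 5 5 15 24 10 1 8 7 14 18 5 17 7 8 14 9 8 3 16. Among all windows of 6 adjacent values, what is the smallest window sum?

Each size-6 window and its sum:
(1, 19, 11, 5, 5, 15) → sum 56
(19, 11, 5, 5, 15, 24) → sum 79
(11, 5, 5, 15, 24, 10) → sum 70
(5, 5, 15, 24, 10, 1) → sum 60
(5, 15, 24, 10, 1, 8) → sum 63
(15, 24, 10, 1, 8, 7) → sum 65
(24, 10, 1, 8, 7, 14) → sum 64
(10, 1, 8, 7, 14, 18) → sum 58
(1, 8, 7, 14, 18, 5) → sum 53
(8, 7, 14, 18, 5, 17) → sum 69
(7, 14, 18, 5, 17, 7) → sum 68
(14, 18, 5, 17, 7, 8) → sum 69
(18, 5, 17, 7, 8, 14) → sum 69
(5, 17, 7, 8, 14, 9) → sum 60
(17, 7, 8, 14, 9, 8) → sum 63
(7, 8, 14, 9, 8, 3) → sum 49
(8, 14, 9, 8, 3, 16) → sum 58
Smallest of these is 49.

49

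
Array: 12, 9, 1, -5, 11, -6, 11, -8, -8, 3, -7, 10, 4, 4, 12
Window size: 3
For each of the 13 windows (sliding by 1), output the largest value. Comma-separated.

12, 9, 11, 11, 11, 11, 11, 3, 3, 10, 10, 10, 12

12 9 1 → max 12
9 1 -5 → max 9
1 -5 11 → max 11
-5 11 -6 → max 11
11 -6 11 → max 11
-6 11 -8 → max 11
11 -8 -8 → max 11
-8 -8 3 → max 3
-8 3 -7 → max 3
3 -7 10 → max 10
-7 10 4 → max 10
10 4 4 → max 10
4 4 12 → max 12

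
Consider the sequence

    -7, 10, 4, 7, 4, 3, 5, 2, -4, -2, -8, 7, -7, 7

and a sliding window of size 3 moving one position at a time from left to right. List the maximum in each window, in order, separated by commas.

10, 10, 7, 7, 5, 5, 5, 2, -2, 7, 7, 7

(-7, 10, 4) → max 10
(10, 4, 7) → max 10
(4, 7, 4) → max 7
(7, 4, 3) → max 7
(4, 3, 5) → max 5
(3, 5, 2) → max 5
(5, 2, -4) → max 5
(2, -4, -2) → max 2
(-4, -2, -8) → max -2
(-2, -8, 7) → max 7
(-8, 7, -7) → max 7
(7, -7, 7) → max 7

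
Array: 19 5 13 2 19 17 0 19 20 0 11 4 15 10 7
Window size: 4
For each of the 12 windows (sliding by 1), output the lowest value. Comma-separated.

2, 2, 2, 0, 0, 0, 0, 0, 0, 0, 4, 4

[19, 5, 13, 2] → min 2
[5, 13, 2, 19] → min 2
[13, 2, 19, 17] → min 2
[2, 19, 17, 0] → min 0
[19, 17, 0, 19] → min 0
[17, 0, 19, 20] → min 0
[0, 19, 20, 0] → min 0
[19, 20, 0, 11] → min 0
[20, 0, 11, 4] → min 0
[0, 11, 4, 15] → min 0
[11, 4, 15, 10] → min 4
[4, 15, 10, 7] → min 4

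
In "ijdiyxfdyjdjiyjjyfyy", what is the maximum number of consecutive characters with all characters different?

[i] len 1
[i, j] len 2
[i, j, d] len 3
[j, d, i] len 3
[j, d, i, y] len 4
[j, d, i, y, x] len 5
[j, d, i, y, x, f] len 6
[i, y, x, f, d] len 5
[x, f, d, y] len 4
[x, f, d, y, j] len 5
[y, j, d] len 3
[d, j] len 2
[d, j, i] len 3
[d, j, i, y] len 4
[i, y, j] len 3
[j] len 1
[j, y] len 2
[j, y, f] len 3
[f, y] len 2
[y] len 1
Longest all-distinct length: 6.

6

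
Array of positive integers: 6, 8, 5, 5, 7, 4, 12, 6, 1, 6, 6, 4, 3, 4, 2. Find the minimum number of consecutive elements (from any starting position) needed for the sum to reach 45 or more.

7

add 6: running sum 6 < 45
add 8: running sum 14 < 45
add 5: running sum 19 < 45
add 5: running sum 24 < 45
add 7: running sum 31 < 45
add 4: running sum 35 < 45
add 12: shortest ending here [6, 8, 5, 5, 7, 4, 12] sum 47, len 7
add 6: shortest ending here [8, 5, 5, 7, 4, 12, 6] sum 47, len 7
add 1: shortest ending here [8, 5, 5, 7, 4, 12, 6, 1] sum 48, len 8
add 6: shortest ending here [5, 5, 7, 4, 12, 6, 1, 6] sum 46, len 8
add 6: shortest ending here [5, 7, 4, 12, 6, 1, 6, 6] sum 47, len 8
add 4: shortest ending here [7, 4, 12, 6, 1, 6, 6, 4] sum 46, len 8
add 3: shortest ending here [7, 4, 12, 6, 1, 6, 6, 4, 3] sum 49, len 9
add 4: shortest ending here [4, 12, 6, 1, 6, 6, 4, 3, 4] sum 46, len 9
add 2: shortest ending here [4, 12, 6, 1, 6, 6, 4, 3, 4, 2] sum 48, len 10
Shortest qualifying length: 7.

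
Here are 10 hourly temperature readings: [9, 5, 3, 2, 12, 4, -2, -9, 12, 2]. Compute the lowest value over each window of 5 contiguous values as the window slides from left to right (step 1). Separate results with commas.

9 5 3 2 12 → min 2
5 3 2 12 4 → min 2
3 2 12 4 -2 → min -2
2 12 4 -2 -9 → min -9
12 4 -2 -9 12 → min -9
4 -2 -9 12 2 → min -9

2, 2, -2, -9, -9, -9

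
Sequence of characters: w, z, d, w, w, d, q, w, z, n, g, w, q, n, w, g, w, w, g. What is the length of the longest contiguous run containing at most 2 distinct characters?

5

add w: window [w] (1 distinct), len 1
add z: window [w, z] (2 distinct), len 2
add d: window [z, d] (2 distinct), len 2
add w: window [d, w] (2 distinct), len 2
add w: window [d, w, w] (2 distinct), len 3
add d: window [d, w, w, d] (2 distinct), len 4
add q: window [d, q] (2 distinct), len 2
add w: window [q, w] (2 distinct), len 2
add z: window [w, z] (2 distinct), len 2
add n: window [z, n] (2 distinct), len 2
add g: window [n, g] (2 distinct), len 2
add w: window [g, w] (2 distinct), len 2
add q: window [w, q] (2 distinct), len 2
add n: window [q, n] (2 distinct), len 2
add w: window [n, w] (2 distinct), len 2
add g: window [w, g] (2 distinct), len 2
add w: window [w, g, w] (2 distinct), len 3
add w: window [w, g, w, w] (2 distinct), len 4
add g: window [w, g, w, w, g] (2 distinct), len 5
Longest length with ≤2 distinct: 5.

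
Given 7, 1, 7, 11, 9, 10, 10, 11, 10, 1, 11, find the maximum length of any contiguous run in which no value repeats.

add 7: [7] len 1
add 1: [7, 1] len 2
add 7 (repeat 7, move left end past it): [1, 7] len 2
add 11: [1, 7, 11] len 3
add 9: [1, 7, 11, 9] len 4
add 10: [1, 7, 11, 9, 10] len 5
add 10 (repeat 10, move left end past it): [10] len 1
add 11: [10, 11] len 2
add 10 (repeat 10, move left end past it): [11, 10] len 2
add 1: [11, 10, 1] len 3
add 11 (repeat 11, move left end past it): [10, 1, 11] len 3
Longest all-distinct length: 5.

5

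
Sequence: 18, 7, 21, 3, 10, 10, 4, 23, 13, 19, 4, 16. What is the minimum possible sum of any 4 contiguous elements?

27

Each size-4 window and its sum:
(18, 7, 21, 3) → sum 49
(7, 21, 3, 10) → sum 41
(21, 3, 10, 10) → sum 44
(3, 10, 10, 4) → sum 27
(10, 10, 4, 23) → sum 47
(10, 4, 23, 13) → sum 50
(4, 23, 13, 19) → sum 59
(23, 13, 19, 4) → sum 59
(13, 19, 4, 16) → sum 52
Minimum of these is 27.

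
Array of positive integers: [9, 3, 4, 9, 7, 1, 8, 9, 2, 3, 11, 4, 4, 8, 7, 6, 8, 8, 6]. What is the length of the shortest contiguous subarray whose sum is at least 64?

10

add 9: running sum 9 < 64
add 3: running sum 12 < 64
add 4: running sum 16 < 64
add 9: running sum 25 < 64
add 7: running sum 32 < 64
add 1: running sum 33 < 64
add 8: running sum 41 < 64
add 9: running sum 50 < 64
add 2: running sum 52 < 64
add 3: running sum 55 < 64
add 11: shortest ending here [9, 3, 4, 9, 7, 1, 8, 9, 2, 3, 11] sum 66, len 11
add 4: shortest ending here [9, 3, 4, 9, 7, 1, 8, 9, 2, 3, 11, 4] sum 70, len 12
add 4: shortest ending here [3, 4, 9, 7, 1, 8, 9, 2, 3, 11, 4, 4] sum 65, len 12
add 8: shortest ending here [9, 7, 1, 8, 9, 2, 3, 11, 4, 4, 8] sum 66, len 11
add 7: shortest ending here [7, 1, 8, 9, 2, 3, 11, 4, 4, 8, 7] sum 64, len 11
add 6: shortest ending here [7, 1, 8, 9, 2, 3, 11, 4, 4, 8, 7, 6] sum 70, len 12
add 8: shortest ending here [8, 9, 2, 3, 11, 4, 4, 8, 7, 6, 8] sum 70, len 11
add 8: shortest ending here [9, 2, 3, 11, 4, 4, 8, 7, 6, 8, 8] sum 70, len 11
add 6: shortest ending here [3, 11, 4, 4, 8, 7, 6, 8, 8, 6] sum 65, len 10
Shortest qualifying length: 10.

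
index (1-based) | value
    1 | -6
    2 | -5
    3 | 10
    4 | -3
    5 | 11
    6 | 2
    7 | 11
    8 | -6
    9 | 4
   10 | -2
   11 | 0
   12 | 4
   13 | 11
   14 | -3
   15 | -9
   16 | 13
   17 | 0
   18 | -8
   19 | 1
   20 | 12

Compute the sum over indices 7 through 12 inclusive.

11

Elements at indices 7..12: 11, -6, 4, -2, 0, 4
sum(11, -6, 4, -2, 0, 4) = 11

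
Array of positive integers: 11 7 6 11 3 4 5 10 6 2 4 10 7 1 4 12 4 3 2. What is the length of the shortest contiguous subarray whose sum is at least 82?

add 11: running sum 11 < 82
add 7: running sum 18 < 82
add 6: running sum 24 < 82
add 11: running sum 35 < 82
add 3: running sum 38 < 82
add 4: running sum 42 < 82
add 5: running sum 47 < 82
add 10: running sum 57 < 82
add 6: running sum 63 < 82
add 2: running sum 65 < 82
add 4: running sum 69 < 82
add 10: running sum 79 < 82
add 7: shortest ending here [11, 7, 6, 11, 3, 4, 5, 10, 6, 2, 4, 10, 7] sum 86, len 13
add 1: shortest ending here [11, 7, 6, 11, 3, 4, 5, 10, 6, 2, 4, 10, 7, 1] sum 87, len 14
add 4: shortest ending here [11, 7, 6, 11, 3, 4, 5, 10, 6, 2, 4, 10, 7, 1, 4] sum 91, len 15
add 12: shortest ending here [6, 11, 3, 4, 5, 10, 6, 2, 4, 10, 7, 1, 4, 12] sum 85, len 14
add 4: shortest ending here [11, 3, 4, 5, 10, 6, 2, 4, 10, 7, 1, 4, 12, 4] sum 83, len 14
add 3: shortest ending here [11, 3, 4, 5, 10, 6, 2, 4, 10, 7, 1, 4, 12, 4, 3] sum 86, len 15
add 2: shortest ending here [11, 3, 4, 5, 10, 6, 2, 4, 10, 7, 1, 4, 12, 4, 3, 2] sum 88, len 16
Shortest qualifying length: 13.

13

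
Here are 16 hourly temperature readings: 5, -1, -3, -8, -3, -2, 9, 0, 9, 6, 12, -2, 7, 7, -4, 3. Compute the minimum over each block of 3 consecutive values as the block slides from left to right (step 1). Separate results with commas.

-3, -8, -8, -8, -3, -2, 0, 0, 6, -2, -2, -2, -4, -4

[5, -1, -3] → min -3
[-1, -3, -8] → min -8
[-3, -8, -3] → min -8
[-8, -3, -2] → min -8
[-3, -2, 9] → min -3
[-2, 9, 0] → min -2
[9, 0, 9] → min 0
[0, 9, 6] → min 0
[9, 6, 12] → min 6
[6, 12, -2] → min -2
[12, -2, 7] → min -2
[-2, 7, 7] → min -2
[7, 7, -4] → min -4
[7, -4, 3] → min -4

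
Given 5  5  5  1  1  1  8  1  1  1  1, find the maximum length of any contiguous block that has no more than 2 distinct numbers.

[5] 1 distinct, len 1
[5, 5] 1 distinct, len 2
[5, 5, 5] 1 distinct, len 3
[5, 5, 5, 1] 2 distinct, len 4
[5, 5, 5, 1, 1] 2 distinct, len 5
[5, 5, 5, 1, 1, 1] 2 distinct, len 6
[1, 1, 1, 8] 2 distinct, len 4
[1, 1, 1, 8, 1] 2 distinct, len 5
[1, 1, 1, 8, 1, 1] 2 distinct, len 6
[1, 1, 1, 8, 1, 1, 1] 2 distinct, len 7
[1, 1, 1, 8, 1, 1, 1, 1] 2 distinct, len 8
Longest length with ≤2 distinct: 8.

8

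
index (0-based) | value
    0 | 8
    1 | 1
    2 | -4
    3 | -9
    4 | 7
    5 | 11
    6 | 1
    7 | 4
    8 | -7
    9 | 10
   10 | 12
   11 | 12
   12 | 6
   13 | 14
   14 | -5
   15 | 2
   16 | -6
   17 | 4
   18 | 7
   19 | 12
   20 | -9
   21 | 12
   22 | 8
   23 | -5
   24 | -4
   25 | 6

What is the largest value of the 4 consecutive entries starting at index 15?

7

Elements at indices 15..18: 2, -6, 4, 7
max(2, -6, 4, 7) = 7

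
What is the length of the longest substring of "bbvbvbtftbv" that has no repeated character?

4

[b] len 1
[b] len 1
[b, v] len 2
[v, b] len 2
[b, v] len 2
[v, b] len 2
[v, b, t] len 3
[v, b, t, f] len 4
[f, t] len 2
[f, t, b] len 3
[f, t, b, v] len 4
Longest all-distinct length: 4.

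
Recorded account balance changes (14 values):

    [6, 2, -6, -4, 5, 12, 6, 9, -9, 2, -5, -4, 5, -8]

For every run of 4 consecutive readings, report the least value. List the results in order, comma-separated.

-6, -6, -6, -4, 5, -9, -9, -9, -9, -5, -8

[6, 2, -6, -4] → min -6
[2, -6, -4, 5] → min -6
[-6, -4, 5, 12] → min -6
[-4, 5, 12, 6] → min -4
[5, 12, 6, 9] → min 5
[12, 6, 9, -9] → min -9
[6, 9, -9, 2] → min -9
[9, -9, 2, -5] → min -9
[-9, 2, -5, -4] → min -9
[2, -5, -4, 5] → min -5
[-5, -4, 5, -8] → min -8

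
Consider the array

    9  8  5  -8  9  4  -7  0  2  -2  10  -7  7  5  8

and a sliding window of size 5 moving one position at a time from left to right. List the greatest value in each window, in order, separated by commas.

9, 9, 9, 9, 9, 4, 10, 10, 10, 10, 10

[9, 8, 5, -8, 9] → max 9
[8, 5, -8, 9, 4] → max 9
[5, -8, 9, 4, -7] → max 9
[-8, 9, 4, -7, 0] → max 9
[9, 4, -7, 0, 2] → max 9
[4, -7, 0, 2, -2] → max 4
[-7, 0, 2, -2, 10] → max 10
[0, 2, -2, 10, -7] → max 10
[2, -2, 10, -7, 7] → max 10
[-2, 10, -7, 7, 5] → max 10
[10, -7, 7, 5, 8] → max 10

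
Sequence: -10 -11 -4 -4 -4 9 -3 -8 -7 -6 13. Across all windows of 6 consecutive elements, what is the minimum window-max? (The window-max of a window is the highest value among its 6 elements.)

9

(-10, -11, -4, -4, -4, 9) → max 9
(-11, -4, -4, -4, 9, -3) → max 9
(-4, -4, -4, 9, -3, -8) → max 9
(-4, -4, 9, -3, -8, -7) → max 9
(-4, 9, -3, -8, -7, -6) → max 9
(9, -3, -8, -7, -6, 13) → max 13
Minimum of these is 9.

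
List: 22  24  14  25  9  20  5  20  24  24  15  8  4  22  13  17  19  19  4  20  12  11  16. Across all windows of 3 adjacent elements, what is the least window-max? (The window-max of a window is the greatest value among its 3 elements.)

22 24 14 → max 24
24 14 25 → max 25
14 25 9 → max 25
25 9 20 → max 25
9 20 5 → max 20
20 5 20 → max 20
5 20 24 → max 24
20 24 24 → max 24
24 24 15 → max 24
24 15 8 → max 24
15 8 4 → max 15
8 4 22 → max 22
4 22 13 → max 22
22 13 17 → max 22
13 17 19 → max 19
17 19 19 → max 19
19 19 4 → max 19
19 4 20 → max 20
4 20 12 → max 20
20 12 11 → max 20
12 11 16 → max 16
Least of these is 15.

15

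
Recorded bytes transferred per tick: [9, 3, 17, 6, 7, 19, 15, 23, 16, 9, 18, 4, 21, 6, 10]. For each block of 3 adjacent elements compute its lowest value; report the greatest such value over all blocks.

15

9 3 17 → min 3
3 17 6 → min 3
17 6 7 → min 6
6 7 19 → min 6
7 19 15 → min 7
19 15 23 → min 15
15 23 16 → min 15
23 16 9 → min 9
16 9 18 → min 9
9 18 4 → min 4
18 4 21 → min 4
4 21 6 → min 4
21 6 10 → min 6
Greatest of these is 15.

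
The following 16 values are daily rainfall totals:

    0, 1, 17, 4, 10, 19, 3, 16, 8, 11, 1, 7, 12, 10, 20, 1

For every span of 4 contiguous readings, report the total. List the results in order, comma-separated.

Sliding a size-4 window across the 16 values:
[0, 1, 17, 4] → sum 22
[1, 17, 4, 10] → sum 32
[17, 4, 10, 19] → sum 50
[4, 10, 19, 3] → sum 36
[10, 19, 3, 16] → sum 48
[19, 3, 16, 8] → sum 46
[3, 16, 8, 11] → sum 38
[16, 8, 11, 1] → sum 36
[8, 11, 1, 7] → sum 27
[11, 1, 7, 12] → sum 31
[1, 7, 12, 10] → sum 30
[7, 12, 10, 20] → sum 49
[12, 10, 20, 1] → sum 43

22, 32, 50, 36, 48, 46, 38, 36, 27, 31, 30, 49, 43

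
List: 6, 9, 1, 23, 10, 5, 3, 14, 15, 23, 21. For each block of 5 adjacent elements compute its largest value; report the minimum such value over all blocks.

15

(6, 9, 1, 23, 10) → max 23
(9, 1, 23, 10, 5) → max 23
(1, 23, 10, 5, 3) → max 23
(23, 10, 5, 3, 14) → max 23
(10, 5, 3, 14, 15) → max 15
(5, 3, 14, 15, 23) → max 23
(3, 14, 15, 23, 21) → max 23
Minimum of these is 15.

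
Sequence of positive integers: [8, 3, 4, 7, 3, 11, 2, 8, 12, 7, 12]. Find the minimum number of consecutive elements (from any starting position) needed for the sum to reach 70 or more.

11

Extend right; whenever the sum reaches 70, record the length and shrink from the left:
add 8: running sum 8 < 70
add 3: running sum 11 < 70
add 4: running sum 15 < 70
add 7: running sum 22 < 70
add 3: running sum 25 < 70
add 11: running sum 36 < 70
add 2: running sum 38 < 70
add 8: running sum 46 < 70
add 12: running sum 58 < 70
add 7: running sum 65 < 70
add 12: shortest ending here [8, 3, 4, 7, 3, 11, 2, 8, 12, 7, 12] sum 77, len 11
Shortest qualifying length: 11.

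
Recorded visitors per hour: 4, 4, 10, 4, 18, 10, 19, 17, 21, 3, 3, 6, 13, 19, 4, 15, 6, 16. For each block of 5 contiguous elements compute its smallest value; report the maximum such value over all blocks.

4 4 10 4 18 → min 4
4 10 4 18 10 → min 4
10 4 18 10 19 → min 4
4 18 10 19 17 → min 4
18 10 19 17 21 → min 10
10 19 17 21 3 → min 3
19 17 21 3 3 → min 3
17 21 3 3 6 → min 3
21 3 3 6 13 → min 3
3 3 6 13 19 → min 3
3 6 13 19 4 → min 3
6 13 19 4 15 → min 4
13 19 4 15 6 → min 4
19 4 15 6 16 → min 4
Maximum of these is 10.

10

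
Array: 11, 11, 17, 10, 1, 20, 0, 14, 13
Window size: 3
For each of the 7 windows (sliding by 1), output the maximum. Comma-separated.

[11, 11, 17] → max 17
[11, 17, 10] → max 17
[17, 10, 1] → max 17
[10, 1, 20] → max 20
[1, 20, 0] → max 20
[20, 0, 14] → max 20
[0, 14, 13] → max 14

17, 17, 17, 20, 20, 20, 14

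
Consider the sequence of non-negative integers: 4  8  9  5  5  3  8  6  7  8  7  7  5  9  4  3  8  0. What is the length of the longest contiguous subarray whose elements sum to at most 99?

16

→ 4: sum 4, len 1
→ 8: sum 12, len 2
→ 9: sum 21, len 3
→ 5: sum 26, len 4
→ 5: sum 31, len 5
→ 3: sum 34, len 6
→ 8: sum 42, len 7
→ 6: sum 48, len 8
→ 7: sum 55, len 9
→ 8: sum 63, len 10
→ 7: sum 70, len 11
→ 7: sum 77, len 12
→ 5: sum 82, len 13
→ 9: sum 91, len 14
→ 4: sum 95, len 15
→ 3: sum 98, len 16
→ 8 (dropped 4, 8): sum 94, len 15
→ 0: sum 94, len 16
Longest length seen: 16.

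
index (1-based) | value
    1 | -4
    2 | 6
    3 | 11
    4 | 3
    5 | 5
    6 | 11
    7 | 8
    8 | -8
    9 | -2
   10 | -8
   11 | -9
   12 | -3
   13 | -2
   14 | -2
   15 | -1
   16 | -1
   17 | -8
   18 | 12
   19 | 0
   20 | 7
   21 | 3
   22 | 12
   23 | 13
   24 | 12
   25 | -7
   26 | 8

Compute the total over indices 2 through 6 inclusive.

Elements at indices 2..6: 6, 11, 3, 5, 11
sum(6, 11, 3, 5, 11) = 36

36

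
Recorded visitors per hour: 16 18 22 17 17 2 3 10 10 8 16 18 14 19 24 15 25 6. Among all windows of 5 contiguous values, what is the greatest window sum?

Each size-5 window and its sum:
(16, 18, 22, 17, 17) → sum 90
(18, 22, 17, 17, 2) → sum 76
(22, 17, 17, 2, 3) → sum 61
(17, 17, 2, 3, 10) → sum 49
(17, 2, 3, 10, 10) → sum 42
(2, 3, 10, 10, 8) → sum 33
(3, 10, 10, 8, 16) → sum 47
(10, 10, 8, 16, 18) → sum 62
(10, 8, 16, 18, 14) → sum 66
(8, 16, 18, 14, 19) → sum 75
(16, 18, 14, 19, 24) → sum 91
(18, 14, 19, 24, 15) → sum 90
(14, 19, 24, 15, 25) → sum 97
(19, 24, 15, 25, 6) → sum 89
Greatest of these is 97.

97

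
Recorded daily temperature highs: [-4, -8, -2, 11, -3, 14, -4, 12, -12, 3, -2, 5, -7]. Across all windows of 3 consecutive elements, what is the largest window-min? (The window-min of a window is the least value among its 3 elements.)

(-4, -8, -2) → min -8
(-8, -2, 11) → min -8
(-2, 11, -3) → min -3
(11, -3, 14) → min -3
(-3, 14, -4) → min -4
(14, -4, 12) → min -4
(-4, 12, -12) → min -12
(12, -12, 3) → min -12
(-12, 3, -2) → min -12
(3, -2, 5) → min -2
(-2, 5, -7) → min -7
Largest of these is -2.

-2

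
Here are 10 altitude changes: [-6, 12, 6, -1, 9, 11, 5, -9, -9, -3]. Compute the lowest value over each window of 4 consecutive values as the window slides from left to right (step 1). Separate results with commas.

-6, -1, -1, -1, -9, -9, -9

(-6, 12, 6, -1) → min -6
(12, 6, -1, 9) → min -1
(6, -1, 9, 11) → min -1
(-1, 9, 11, 5) → min -1
(9, 11, 5, -9) → min -9
(11, 5, -9, -9) → min -9
(5, -9, -9, -3) → min -9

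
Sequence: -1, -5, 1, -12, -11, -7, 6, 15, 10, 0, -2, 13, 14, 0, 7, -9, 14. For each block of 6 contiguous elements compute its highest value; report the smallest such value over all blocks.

-1 -5 1 -12 -11 -7 → max 1
-5 1 -12 -11 -7 6 → max 6
1 -12 -11 -7 6 15 → max 15
-12 -11 -7 6 15 10 → max 15
-11 -7 6 15 10 0 → max 15
-7 6 15 10 0 -2 → max 15
6 15 10 0 -2 13 → max 15
15 10 0 -2 13 14 → max 15
10 0 -2 13 14 0 → max 14
0 -2 13 14 0 7 → max 14
-2 13 14 0 7 -9 → max 14
13 14 0 7 -9 14 → max 14
Smallest of these is 1.

1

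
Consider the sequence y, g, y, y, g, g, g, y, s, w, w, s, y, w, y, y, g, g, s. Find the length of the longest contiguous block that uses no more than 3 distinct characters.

[y] 1 distinct, len 1
[y, g] 2 distinct, len 2
[y, g, y] 2 distinct, len 3
[y, g, y, y] 2 distinct, len 4
[y, g, y, y, g] 2 distinct, len 5
[y, g, y, y, g, g] 2 distinct, len 6
[y, g, y, y, g, g, g] 2 distinct, len 7
[y, g, y, y, g, g, g, y] 2 distinct, len 8
[y, g, y, y, g, g, g, y, s] 3 distinct, len 9
[y, s, w] 3 distinct, len 3
[y, s, w, w] 3 distinct, len 4
[y, s, w, w, s] 3 distinct, len 5
[y, s, w, w, s, y] 3 distinct, len 6
[y, s, w, w, s, y, w] 3 distinct, len 7
[y, s, w, w, s, y, w, y] 3 distinct, len 8
[y, s, w, w, s, y, w, y, y] 3 distinct, len 9
[y, w, y, y, g] 3 distinct, len 5
[y, w, y, y, g, g] 3 distinct, len 6
[y, y, g, g, s] 3 distinct, len 5
Longest length with ≤3 distinct: 9.

9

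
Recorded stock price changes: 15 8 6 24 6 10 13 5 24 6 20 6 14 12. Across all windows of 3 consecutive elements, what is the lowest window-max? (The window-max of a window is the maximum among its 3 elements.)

13

[15, 8, 6] → max 15
[8, 6, 24] → max 24
[6, 24, 6] → max 24
[24, 6, 10] → max 24
[6, 10, 13] → max 13
[10, 13, 5] → max 13
[13, 5, 24] → max 24
[5, 24, 6] → max 24
[24, 6, 20] → max 24
[6, 20, 6] → max 20
[20, 6, 14] → max 20
[6, 14, 12] → max 14
Lowest of these is 13.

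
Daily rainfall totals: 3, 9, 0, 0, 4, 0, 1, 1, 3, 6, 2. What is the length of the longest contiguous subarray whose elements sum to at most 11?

Extend to the right; shrink from the left whenever the sum exceeds 11:
add 3: [3] sum 3, len 1
add 9: [9] sum 9, len 1
add 0: [9, 0] sum 9, len 2
add 0: [9, 0, 0] sum 9, len 3
add 4: [0, 0, 4] sum 4, len 3
add 0: [0, 0, 4, 0] sum 4, len 4
add 1: [0, 0, 4, 0, 1] sum 5, len 5
add 1: [0, 0, 4, 0, 1, 1] sum 6, len 6
add 3: [0, 0, 4, 0, 1, 1, 3] sum 9, len 7
add 6: [0, 1, 1, 3, 6] sum 11, len 5
add 2: [3, 6, 2] sum 11, len 3
Longest length seen: 7.

7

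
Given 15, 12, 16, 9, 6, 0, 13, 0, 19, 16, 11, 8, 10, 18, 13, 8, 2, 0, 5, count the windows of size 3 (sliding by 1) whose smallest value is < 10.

15 12 16 → min 12
12 16 9 → min 9  < 10 ✓
16 9 6 → min 6  < 10 ✓
9 6 0 → min 0  < 10 ✓
6 0 13 → min 0  < 10 ✓
0 13 0 → min 0  < 10 ✓
13 0 19 → min 0  < 10 ✓
0 19 16 → min 0  < 10 ✓
19 16 11 → min 11
16 11 8 → min 8  < 10 ✓
11 8 10 → min 8  < 10 ✓
8 10 18 → min 8  < 10 ✓
10 18 13 → min 10
18 13 8 → min 8  < 10 ✓
13 8 2 → min 2  < 10 ✓
8 2 0 → min 0  < 10 ✓
2 0 5 → min 0  < 10 ✓
14 windows satisfy the condition.

14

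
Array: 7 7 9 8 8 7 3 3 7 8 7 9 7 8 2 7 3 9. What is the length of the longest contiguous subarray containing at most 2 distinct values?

[7] 1 distinct, len 1
[7, 7] 1 distinct, len 2
[7, 7, 9] 2 distinct, len 3
[9, 8] 2 distinct, len 2
[9, 8, 8] 2 distinct, len 3
[8, 8, 7] 2 distinct, len 3
[7, 3] 2 distinct, len 2
[7, 3, 3] 2 distinct, len 3
[7, 3, 3, 7] 2 distinct, len 4
[7, 8] 2 distinct, len 2
[7, 8, 7] 2 distinct, len 3
[7, 9] 2 distinct, len 2
[7, 9, 7] 2 distinct, len 3
[7, 8] 2 distinct, len 2
[8, 2] 2 distinct, len 2
[2, 7] 2 distinct, len 2
[7, 3] 2 distinct, len 2
[3, 9] 2 distinct, len 2
Longest length with ≤2 distinct: 4.

4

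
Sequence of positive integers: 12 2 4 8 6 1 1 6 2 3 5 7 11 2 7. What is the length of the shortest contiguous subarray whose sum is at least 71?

add 12: running sum 12 < 71
add 2: running sum 14 < 71
add 4: running sum 18 < 71
add 8: running sum 26 < 71
add 6: running sum 32 < 71
add 1: running sum 33 < 71
add 1: running sum 34 < 71
add 6: running sum 40 < 71
add 2: running sum 42 < 71
add 3: running sum 45 < 71
add 5: running sum 50 < 71
add 7: running sum 57 < 71
add 11: running sum 68 < 71
add 2: running sum 70 < 71
add 7: shortest ending here [12, 2, 4, 8, 6, 1, 1, 6, 2, 3, 5, 7, 11, 2, 7] sum 77, len 15
Shortest qualifying length: 15.

15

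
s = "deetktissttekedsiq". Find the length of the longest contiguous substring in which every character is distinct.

[d] len 1
[d, e] len 2
[e] len 1
[e, t] len 2
[e, t, k] len 3
[k, t] len 2
[k, t, i] len 3
[k, t, i, s] len 4
[s] len 1
[s, t] len 2
[t] len 1
[t, e] len 2
[t, e, k] len 3
[k, e] len 2
[k, e, d] len 3
[k, e, d, s] len 4
[k, e, d, s, i] len 5
[k, e, d, s, i, q] len 6
Longest all-distinct length: 6.

6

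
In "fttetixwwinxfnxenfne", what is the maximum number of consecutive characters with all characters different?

add f: [f] len 1
add t: [f, t] len 2
add t (repeat t, move left end past it): [t] len 1
add e: [t, e] len 2
add t (repeat t, move left end past it): [e, t] len 2
add i: [e, t, i] len 3
add x: [e, t, i, x] len 4
add w: [e, t, i, x, w] len 5
add w (repeat w, move left end past it): [w] len 1
add i: [w, i] len 2
add n: [w, i, n] len 3
add x: [w, i, n, x] len 4
add f: [w, i, n, x, f] len 5
add n (repeat n, move left end past it): [x, f, n] len 3
add x (repeat x, move left end past it): [f, n, x] len 3
add e: [f, n, x, e] len 4
add n (repeat n, move left end past it): [x, e, n] len 3
add f: [x, e, n, f] len 4
add n (repeat n, move left end past it): [f, n] len 2
add e: [f, n, e] len 3
Longest all-distinct length: 5.

5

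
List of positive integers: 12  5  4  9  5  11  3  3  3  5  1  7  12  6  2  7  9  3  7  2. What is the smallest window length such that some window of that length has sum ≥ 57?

10

Extend right; whenever the sum reaches 57, record the length and shrink from the left:
add 12: running sum 12 < 57
add 5: running sum 17 < 57
add 4: running sum 21 < 57
add 9: running sum 30 < 57
add 5: running sum 35 < 57
add 11: running sum 46 < 57
add 3: running sum 49 < 57
add 3: running sum 52 < 57
add 3: running sum 55 < 57
add 5: shortest ending here [12, 5, 4, 9, 5, 11, 3, 3, 3, 5] sum 60, len 10
add 1: shortest ending here [12, 5, 4, 9, 5, 11, 3, 3, 3, 5, 1] sum 61, len 11
add 7: shortest ending here [12, 5, 4, 9, 5, 11, 3, 3, 3, 5, 1, 7] sum 68, len 12
add 12: shortest ending here [9, 5, 11, 3, 3, 3, 5, 1, 7, 12] sum 59, len 10
add 6: shortest ending here [9, 5, 11, 3, 3, 3, 5, 1, 7, 12, 6] sum 65, len 11
add 2: shortest ending here [5, 11, 3, 3, 3, 5, 1, 7, 12, 6, 2] sum 58, len 11
add 7: shortest ending here [11, 3, 3, 3, 5, 1, 7, 12, 6, 2, 7] sum 60, len 11
add 9: shortest ending here [3, 3, 3, 5, 1, 7, 12, 6, 2, 7, 9] sum 58, len 11
add 3: shortest ending here [3, 3, 5, 1, 7, 12, 6, 2, 7, 9, 3] sum 58, len 11
add 7: shortest ending here [5, 1, 7, 12, 6, 2, 7, 9, 3, 7] sum 59, len 10
add 2: shortest ending here [5, 1, 7, 12, 6, 2, 7, 9, 3, 7, 2] sum 61, len 11
Shortest qualifying length: 10.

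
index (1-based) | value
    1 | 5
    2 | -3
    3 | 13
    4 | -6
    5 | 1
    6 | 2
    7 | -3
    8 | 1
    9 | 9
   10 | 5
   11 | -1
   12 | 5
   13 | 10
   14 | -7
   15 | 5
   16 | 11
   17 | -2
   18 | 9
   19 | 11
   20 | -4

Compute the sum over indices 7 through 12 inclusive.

Elements at indices 7..12: -3, 1, 9, 5, -1, 5
sum(-3, 1, 9, 5, -1, 5) = 16

16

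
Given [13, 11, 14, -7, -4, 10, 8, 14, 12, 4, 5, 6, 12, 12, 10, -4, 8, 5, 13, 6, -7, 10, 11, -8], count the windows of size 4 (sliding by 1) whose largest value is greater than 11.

17

13 11 14 -7 → max 14  > 11 ✓
11 14 -7 -4 → max 14  > 11 ✓
14 -7 -4 10 → max 14  > 11 ✓
-7 -4 10 8 → max 10
-4 10 8 14 → max 14  > 11 ✓
10 8 14 12 → max 14  > 11 ✓
8 14 12 4 → max 14  > 11 ✓
14 12 4 5 → max 14  > 11 ✓
12 4 5 6 → max 12  > 11 ✓
4 5 6 12 → max 12  > 11 ✓
5 6 12 12 → max 12  > 11 ✓
6 12 12 10 → max 12  > 11 ✓
12 12 10 -4 → max 12  > 11 ✓
12 10 -4 8 → max 12  > 11 ✓
10 -4 8 5 → max 10
-4 8 5 13 → max 13  > 11 ✓
8 5 13 6 → max 13  > 11 ✓
5 13 6 -7 → max 13  > 11 ✓
13 6 -7 10 → max 13  > 11 ✓
6 -7 10 11 → max 11
-7 10 11 -8 → max 11
17 windows satisfy the condition.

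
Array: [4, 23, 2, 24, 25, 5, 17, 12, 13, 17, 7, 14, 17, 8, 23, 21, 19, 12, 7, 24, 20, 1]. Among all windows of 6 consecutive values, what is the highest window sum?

106

Each size-6 window and its sum:
(4, 23, 2, 24, 25, 5) → sum 83
(23, 2, 24, 25, 5, 17) → sum 96
(2, 24, 25, 5, 17, 12) → sum 85
(24, 25, 5, 17, 12, 13) → sum 96
(25, 5, 17, 12, 13, 17) → sum 89
(5, 17, 12, 13, 17, 7) → sum 71
(17, 12, 13, 17, 7, 14) → sum 80
(12, 13, 17, 7, 14, 17) → sum 80
(13, 17, 7, 14, 17, 8) → sum 76
(17, 7, 14, 17, 8, 23) → sum 86
(7, 14, 17, 8, 23, 21) → sum 90
(14, 17, 8, 23, 21, 19) → sum 102
(17, 8, 23, 21, 19, 12) → sum 100
(8, 23, 21, 19, 12, 7) → sum 90
(23, 21, 19, 12, 7, 24) → sum 106
(21, 19, 12, 7, 24, 20) → sum 103
(19, 12, 7, 24, 20, 1) → sum 83
Highest of these is 106.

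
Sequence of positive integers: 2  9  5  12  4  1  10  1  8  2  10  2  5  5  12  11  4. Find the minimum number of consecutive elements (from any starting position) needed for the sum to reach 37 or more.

5

add 2: running sum 2 < 37
add 9: running sum 11 < 37
add 5: running sum 16 < 37
add 12: running sum 28 < 37
add 4: running sum 32 < 37
add 1: running sum 33 < 37
add 10: shortest ending here [9, 5, 12, 4, 1, 10] sum 41, len 6
add 1: shortest ending here [9, 5, 12, 4, 1, 10, 1] sum 42, len 7
add 8: shortest ending here [5, 12, 4, 1, 10, 1, 8] sum 41, len 7
add 2: shortest ending here [12, 4, 1, 10, 1, 8, 2] sum 38, len 7
add 10: shortest ending here [12, 4, 1, 10, 1, 8, 2, 10] sum 48, len 8
add 2: shortest ending here [4, 1, 10, 1, 8, 2, 10, 2] sum 38, len 8
add 5: shortest ending here [10, 1, 8, 2, 10, 2, 5] sum 38, len 7
add 5: shortest ending here [10, 1, 8, 2, 10, 2, 5, 5] sum 43, len 8
add 12: shortest ending here [8, 2, 10, 2, 5, 5, 12] sum 44, len 7
add 11: shortest ending here [10, 2, 5, 5, 12, 11] sum 45, len 6
add 4: shortest ending here [5, 5, 12, 11, 4] sum 37, len 5
Shortest qualifying length: 5.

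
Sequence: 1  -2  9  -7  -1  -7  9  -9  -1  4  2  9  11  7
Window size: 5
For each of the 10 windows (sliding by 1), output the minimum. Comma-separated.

(1, -2, 9, -7, -1) → min -7
(-2, 9, -7, -1, -7) → min -7
(9, -7, -1, -7, 9) → min -7
(-7, -1, -7, 9, -9) → min -9
(-1, -7, 9, -9, -1) → min -9
(-7, 9, -9, -1, 4) → min -9
(9, -9, -1, 4, 2) → min -9
(-9, -1, 4, 2, 9) → min -9
(-1, 4, 2, 9, 11) → min -1
(4, 2, 9, 11, 7) → min 2

-7, -7, -7, -9, -9, -9, -9, -9, -1, 2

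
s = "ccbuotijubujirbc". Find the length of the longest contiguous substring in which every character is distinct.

[c] len 1
[c] len 1
[c, b] len 2
[c, b, u] len 3
[c, b, u, o] len 4
[c, b, u, o, t] len 5
[c, b, u, o, t, i] len 6
[c, b, u, o, t, i, j] len 7
[o, t, i, j, u] len 5
[o, t, i, j, u, b] len 6
[b, u] len 2
[b, u, j] len 3
[b, u, j, i] len 4
[b, u, j, i, r] len 5
[u, j, i, r, b] len 5
[u, j, i, r, b, c] len 6
Longest all-distinct length: 7.

7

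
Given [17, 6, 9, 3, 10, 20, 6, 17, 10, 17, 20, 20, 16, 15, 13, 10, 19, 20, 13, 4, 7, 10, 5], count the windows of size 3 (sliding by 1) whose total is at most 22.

[17, 6, 9] → sum 32
[6, 9, 3] → sum 18  ≤ 22 ✓
[9, 3, 10] → sum 22  ≤ 22 ✓
[3, 10, 20] → sum 33
[10, 20, 6] → sum 36
[20, 6, 17] → sum 43
[6, 17, 10] → sum 33
[17, 10, 17] → sum 44
[10, 17, 20] → sum 47
[17, 20, 20] → sum 57
[20, 20, 16] → sum 56
[20, 16, 15] → sum 51
[16, 15, 13] → sum 44
[15, 13, 10] → sum 38
[13, 10, 19] → sum 42
[10, 19, 20] → sum 49
[19, 20, 13] → sum 52
[20, 13, 4] → sum 37
[13, 4, 7] → sum 24
[4, 7, 10] → sum 21  ≤ 22 ✓
[7, 10, 5] → sum 22  ≤ 22 ✓
4 windows satisfy the condition.

4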